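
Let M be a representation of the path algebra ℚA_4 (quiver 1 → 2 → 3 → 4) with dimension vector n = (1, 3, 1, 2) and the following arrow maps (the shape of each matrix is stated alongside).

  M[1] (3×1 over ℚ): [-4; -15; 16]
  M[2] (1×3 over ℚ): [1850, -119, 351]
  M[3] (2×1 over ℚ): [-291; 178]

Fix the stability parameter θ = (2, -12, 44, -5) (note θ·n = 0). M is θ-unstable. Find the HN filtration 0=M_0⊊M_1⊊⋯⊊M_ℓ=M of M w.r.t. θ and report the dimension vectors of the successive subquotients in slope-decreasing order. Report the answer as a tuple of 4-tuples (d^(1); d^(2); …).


Interval decomposition of M: I[1,4], I[2,2]^2, I[4,4].
HN type (ℓ=3): μ^(1)=39/2; μ^(2)=-5; μ^(3)=-12

((0, 0, 1, 1); (1, 1, 0, 1); (0, 2, 0, 0))


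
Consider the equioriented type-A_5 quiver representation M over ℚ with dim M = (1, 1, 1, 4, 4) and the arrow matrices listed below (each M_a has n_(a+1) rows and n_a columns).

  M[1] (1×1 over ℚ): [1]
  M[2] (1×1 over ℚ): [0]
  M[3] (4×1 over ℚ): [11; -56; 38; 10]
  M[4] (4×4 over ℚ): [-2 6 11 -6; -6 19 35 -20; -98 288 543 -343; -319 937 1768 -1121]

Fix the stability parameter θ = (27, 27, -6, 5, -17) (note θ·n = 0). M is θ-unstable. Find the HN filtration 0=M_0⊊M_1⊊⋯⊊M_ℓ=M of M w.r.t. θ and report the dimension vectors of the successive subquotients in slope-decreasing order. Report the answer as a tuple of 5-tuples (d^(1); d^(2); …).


Interval decomposition of M: I[1,2], I[3,5], I[4,5]^3.
HN type (ℓ=2): μ^(1)=27; μ^(2)=-6

((1, 1, 0, 0, 0); (0, 0, 1, 4, 4))


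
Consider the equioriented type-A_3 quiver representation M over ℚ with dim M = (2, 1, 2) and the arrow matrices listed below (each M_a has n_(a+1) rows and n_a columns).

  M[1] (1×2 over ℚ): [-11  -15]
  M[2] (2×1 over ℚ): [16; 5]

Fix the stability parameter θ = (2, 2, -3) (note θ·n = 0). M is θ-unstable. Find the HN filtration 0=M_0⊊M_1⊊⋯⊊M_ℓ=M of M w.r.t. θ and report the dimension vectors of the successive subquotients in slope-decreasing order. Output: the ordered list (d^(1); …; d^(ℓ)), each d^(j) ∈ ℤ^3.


Via rank(M_{q-1}∘⋯∘M_p): M ≅ I[1,1], I[1,3], I[3,3].
μ_θ-semistable layers: μ^(1)=2; μ^(2)=1/3; μ^(3)=-3

((1, 0, 0); (1, 1, 1); (0, 0, 1))


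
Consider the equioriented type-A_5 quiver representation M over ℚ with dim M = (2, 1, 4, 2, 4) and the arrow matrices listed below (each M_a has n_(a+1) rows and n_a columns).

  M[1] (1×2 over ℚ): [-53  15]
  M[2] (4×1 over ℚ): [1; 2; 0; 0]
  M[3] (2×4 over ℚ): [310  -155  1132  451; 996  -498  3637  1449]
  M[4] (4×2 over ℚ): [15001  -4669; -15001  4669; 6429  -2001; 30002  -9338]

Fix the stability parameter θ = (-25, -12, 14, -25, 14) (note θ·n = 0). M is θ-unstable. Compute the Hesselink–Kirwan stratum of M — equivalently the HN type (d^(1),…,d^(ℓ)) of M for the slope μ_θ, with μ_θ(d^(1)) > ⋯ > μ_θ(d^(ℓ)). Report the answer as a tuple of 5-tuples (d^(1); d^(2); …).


Barcode: M ≅ I[1,1], I[1,3], I[3,3], I[3,4], I[3,5], I[5,5]^3. HN layers by μ_θ (4 steps, strictly decreasing):
  μ^(1)=14; μ^(2)=-11/2; μ^(3)=-12; μ^(4)=-25

((0, 0, 2, 0, 4); (0, 0, 2, 2, 0); (0, 1, 0, 0, 0); (2, 0, 0, 0, 0))


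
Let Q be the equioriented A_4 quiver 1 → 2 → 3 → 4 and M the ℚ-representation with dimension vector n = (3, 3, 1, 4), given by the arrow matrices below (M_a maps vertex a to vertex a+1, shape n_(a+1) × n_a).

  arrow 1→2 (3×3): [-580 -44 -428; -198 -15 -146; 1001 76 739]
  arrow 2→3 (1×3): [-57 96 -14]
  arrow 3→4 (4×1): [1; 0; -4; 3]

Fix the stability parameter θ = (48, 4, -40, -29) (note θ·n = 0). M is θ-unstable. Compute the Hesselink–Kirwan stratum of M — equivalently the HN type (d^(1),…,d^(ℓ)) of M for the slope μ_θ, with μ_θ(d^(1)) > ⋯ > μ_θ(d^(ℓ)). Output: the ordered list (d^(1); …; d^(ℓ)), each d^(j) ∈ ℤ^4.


Via rank(M_{q-1}∘⋯∘M_p): M ≅ I[1,1], I[1,2], I[1,4], I[2,2], I[4,4]^3.
μ_θ-semistable layers: μ^(1)=48; μ^(2)=26; μ^(3)=4; μ^(4)=-17/4; μ^(5)=-29

((1, 0, 0, 0); (1, 1, 0, 0); (0, 1, 0, 0); (1, 1, 1, 1); (0, 0, 0, 3))


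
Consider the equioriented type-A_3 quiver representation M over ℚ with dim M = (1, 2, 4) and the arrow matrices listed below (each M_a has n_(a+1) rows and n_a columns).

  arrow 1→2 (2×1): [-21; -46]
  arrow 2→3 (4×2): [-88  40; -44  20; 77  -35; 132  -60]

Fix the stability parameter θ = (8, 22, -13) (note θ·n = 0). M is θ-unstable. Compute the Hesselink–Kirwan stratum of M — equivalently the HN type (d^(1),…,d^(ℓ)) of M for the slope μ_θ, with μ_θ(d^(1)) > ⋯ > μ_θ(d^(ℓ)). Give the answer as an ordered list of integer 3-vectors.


Barcode: M ≅ I[1,3], I[2,2], I[3,3]^3. HN layers by μ_θ (3 steps, strictly decreasing):
  μ^(1)=22; μ^(2)=17/3; μ^(3)=-13

((0, 1, 0); (1, 1, 1); (0, 0, 3))


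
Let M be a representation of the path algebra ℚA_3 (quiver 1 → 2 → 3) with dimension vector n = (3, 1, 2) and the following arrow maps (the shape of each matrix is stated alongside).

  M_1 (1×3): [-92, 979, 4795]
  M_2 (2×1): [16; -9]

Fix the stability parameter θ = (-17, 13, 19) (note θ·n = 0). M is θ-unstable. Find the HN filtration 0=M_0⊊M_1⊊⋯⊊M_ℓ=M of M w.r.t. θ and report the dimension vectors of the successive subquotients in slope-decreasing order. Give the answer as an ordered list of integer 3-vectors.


Via rank(M_{q-1}∘⋯∘M_p): M ≅ I[1,1]^2, I[1,3], I[3,3].
μ_θ-semistable layers: μ^(1)=19; μ^(2)=13; μ^(3)=-17

((0, 0, 2); (0, 1, 0); (3, 0, 0))


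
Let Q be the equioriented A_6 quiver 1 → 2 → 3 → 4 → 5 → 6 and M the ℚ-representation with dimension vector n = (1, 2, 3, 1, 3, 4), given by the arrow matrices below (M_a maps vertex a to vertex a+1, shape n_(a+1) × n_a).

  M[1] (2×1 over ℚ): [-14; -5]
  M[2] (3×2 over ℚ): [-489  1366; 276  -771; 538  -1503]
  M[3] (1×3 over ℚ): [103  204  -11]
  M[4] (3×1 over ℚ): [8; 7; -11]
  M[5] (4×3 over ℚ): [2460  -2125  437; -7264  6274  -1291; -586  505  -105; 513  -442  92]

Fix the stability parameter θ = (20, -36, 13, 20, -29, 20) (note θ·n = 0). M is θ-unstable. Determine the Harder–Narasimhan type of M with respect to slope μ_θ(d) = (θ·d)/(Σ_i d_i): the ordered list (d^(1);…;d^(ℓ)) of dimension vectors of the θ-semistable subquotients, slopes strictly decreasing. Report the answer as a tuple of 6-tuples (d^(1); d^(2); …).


Via rank(M_{q-1}∘⋯∘M_p): M ≅ I[1,6], I[2,3], I[3,3], I[5,6]^2, I[6,6].
μ_θ-semistable layers: μ^(1)=20; μ^(2)=13; μ^(3)=4/3; μ^(4)=-8; μ^(5)=-29; μ^(6)=-36

((0, 0, 0, 0, 0, 4); (0, 0, 2, 0, 0, 0); (0, 0, 1, 1, 1, 0); (1, 1, 0, 0, 0, 0); (0, 0, 0, 0, 2, 0); (0, 1, 0, 0, 0, 0))


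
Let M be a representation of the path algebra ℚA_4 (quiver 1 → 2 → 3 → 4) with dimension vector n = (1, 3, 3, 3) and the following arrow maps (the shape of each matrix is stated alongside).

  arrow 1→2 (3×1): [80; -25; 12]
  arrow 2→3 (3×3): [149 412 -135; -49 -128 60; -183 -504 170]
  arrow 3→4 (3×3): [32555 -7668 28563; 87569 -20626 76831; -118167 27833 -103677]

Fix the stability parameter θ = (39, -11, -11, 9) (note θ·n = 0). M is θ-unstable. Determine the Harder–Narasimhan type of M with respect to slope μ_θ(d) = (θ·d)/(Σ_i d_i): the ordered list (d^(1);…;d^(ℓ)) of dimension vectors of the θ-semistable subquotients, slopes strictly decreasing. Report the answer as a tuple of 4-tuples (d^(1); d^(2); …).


Barcode: M ≅ I[1,2], I[2,4]^2, I[3,4]. HN layers by μ_θ (3 steps, strictly decreasing):
  μ^(1)=14; μ^(2)=9; μ^(3)=-11

((1, 1, 0, 0); (0, 0, 0, 3); (0, 2, 3, 0))


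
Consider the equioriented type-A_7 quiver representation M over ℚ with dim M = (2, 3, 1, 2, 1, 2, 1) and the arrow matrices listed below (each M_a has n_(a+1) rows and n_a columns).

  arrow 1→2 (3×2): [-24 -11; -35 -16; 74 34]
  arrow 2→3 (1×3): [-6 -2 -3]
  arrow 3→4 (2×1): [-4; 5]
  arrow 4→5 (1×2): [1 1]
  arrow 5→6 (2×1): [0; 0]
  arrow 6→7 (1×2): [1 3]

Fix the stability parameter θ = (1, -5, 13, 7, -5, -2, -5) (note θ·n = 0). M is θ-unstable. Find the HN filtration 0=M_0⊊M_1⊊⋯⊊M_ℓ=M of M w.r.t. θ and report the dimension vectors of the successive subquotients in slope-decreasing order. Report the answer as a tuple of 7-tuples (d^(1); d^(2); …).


Via rank(M_{q-1}∘⋯∘M_p): M ≅ I[1,2], I[1,5], I[2,2], I[4,4], I[6,6], I[6,7].
μ_θ-semistable layers: μ^(1)=7; μ^(2)=5; μ^(3)=-2; μ^(4)=-7/2; μ^(5)=-5

((0, 0, 0, 1, 0, 0, 0); (0, 0, 1, 1, 1, 0, 0); (2, 2, 0, 0, 0, 1, 0); (0, 0, 0, 0, 0, 1, 1); (0, 1, 0, 0, 0, 0, 0))


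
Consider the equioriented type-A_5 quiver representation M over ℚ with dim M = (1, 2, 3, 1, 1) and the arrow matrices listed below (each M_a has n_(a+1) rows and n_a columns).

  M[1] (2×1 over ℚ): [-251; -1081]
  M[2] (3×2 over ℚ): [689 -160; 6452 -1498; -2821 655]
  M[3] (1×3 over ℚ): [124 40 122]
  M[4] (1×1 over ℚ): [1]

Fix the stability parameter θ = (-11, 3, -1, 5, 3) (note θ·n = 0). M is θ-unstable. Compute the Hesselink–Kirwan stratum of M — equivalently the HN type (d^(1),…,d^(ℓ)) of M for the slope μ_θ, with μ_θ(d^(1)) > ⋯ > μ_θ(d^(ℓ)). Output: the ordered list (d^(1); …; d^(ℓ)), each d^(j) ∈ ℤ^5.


Via rank(M_{q-1}∘⋯∘M_p): M ≅ I[1,5], I[2,3], I[3,3].
μ_θ-semistable layers: μ^(1)=4; μ^(2)=1; μ^(3)=-1; μ^(4)=-11

((0, 0, 0, 1, 1); (0, 2, 2, 0, 0); (0, 0, 1, 0, 0); (1, 0, 0, 0, 0))


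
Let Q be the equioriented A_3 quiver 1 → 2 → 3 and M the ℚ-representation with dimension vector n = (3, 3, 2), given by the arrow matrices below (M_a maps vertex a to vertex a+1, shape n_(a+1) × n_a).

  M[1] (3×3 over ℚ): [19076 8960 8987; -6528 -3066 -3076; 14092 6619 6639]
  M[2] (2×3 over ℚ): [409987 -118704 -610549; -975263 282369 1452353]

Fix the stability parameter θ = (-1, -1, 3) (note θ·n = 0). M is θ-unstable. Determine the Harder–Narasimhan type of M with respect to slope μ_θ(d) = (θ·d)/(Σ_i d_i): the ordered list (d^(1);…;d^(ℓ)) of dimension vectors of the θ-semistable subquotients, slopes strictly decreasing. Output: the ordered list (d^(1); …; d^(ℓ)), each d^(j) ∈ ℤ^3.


Barcode: M ≅ I[1,1], I[1,2], I[1,3], I[2,3]. HN layers by μ_θ (2 steps, strictly decreasing):
  μ^(1)=3; μ^(2)=-1

((0, 0, 2); (3, 3, 0))


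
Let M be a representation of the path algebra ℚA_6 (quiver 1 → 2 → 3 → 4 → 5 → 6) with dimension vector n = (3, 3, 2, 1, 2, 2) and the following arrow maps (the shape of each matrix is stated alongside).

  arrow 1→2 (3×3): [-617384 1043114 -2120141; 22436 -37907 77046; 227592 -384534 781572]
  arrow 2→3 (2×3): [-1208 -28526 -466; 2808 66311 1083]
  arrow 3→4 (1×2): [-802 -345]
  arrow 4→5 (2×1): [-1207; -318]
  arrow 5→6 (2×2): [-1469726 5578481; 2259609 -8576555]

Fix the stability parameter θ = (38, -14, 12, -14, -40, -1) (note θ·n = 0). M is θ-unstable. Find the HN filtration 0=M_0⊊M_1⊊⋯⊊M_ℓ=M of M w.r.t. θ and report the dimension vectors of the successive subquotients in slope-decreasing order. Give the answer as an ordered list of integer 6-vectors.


Via rank(M_{q-1}∘⋯∘M_p): M ≅ I[1,1], I[1,3], I[1,6], I[2,2], I[5,6].
μ_θ-semistable layers: μ^(1)=38; μ^(2)=12; μ^(3)=-1; μ^(4)=-18/5; μ^(5)=-14; μ^(6)=-40

((1, 0, 0, 0, 0, 0); (1, 1, 1, 0, 0, 0); (0, 0, 0, 0, 0, 2); (1, 1, 1, 1, 1, 0); (0, 1, 0, 0, 0, 0); (0, 0, 0, 0, 1, 0))


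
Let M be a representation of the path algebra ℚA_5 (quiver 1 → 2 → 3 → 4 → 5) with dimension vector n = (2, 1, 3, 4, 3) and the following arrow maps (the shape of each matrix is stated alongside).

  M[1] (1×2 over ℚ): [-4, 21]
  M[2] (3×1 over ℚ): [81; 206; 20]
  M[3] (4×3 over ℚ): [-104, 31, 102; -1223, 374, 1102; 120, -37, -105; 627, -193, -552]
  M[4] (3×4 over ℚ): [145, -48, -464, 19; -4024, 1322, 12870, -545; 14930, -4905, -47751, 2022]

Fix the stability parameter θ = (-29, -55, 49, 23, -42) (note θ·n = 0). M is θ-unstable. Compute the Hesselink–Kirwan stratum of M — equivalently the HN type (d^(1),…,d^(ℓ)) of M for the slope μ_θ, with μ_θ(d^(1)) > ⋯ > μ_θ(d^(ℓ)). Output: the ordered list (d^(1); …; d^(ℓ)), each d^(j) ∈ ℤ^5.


Barcode: M ≅ I[1,1], I[1,5], I[3,5]^2, I[4,4]. HN layers by μ_θ (4 steps, strictly decreasing):
  μ^(1)=23; μ^(2)=10; μ^(3)=-29; μ^(4)=-42

((0, 0, 0, 1, 0); (0, 0, 3, 3, 3); (1, 0, 0, 0, 0); (1, 1, 0, 0, 0))


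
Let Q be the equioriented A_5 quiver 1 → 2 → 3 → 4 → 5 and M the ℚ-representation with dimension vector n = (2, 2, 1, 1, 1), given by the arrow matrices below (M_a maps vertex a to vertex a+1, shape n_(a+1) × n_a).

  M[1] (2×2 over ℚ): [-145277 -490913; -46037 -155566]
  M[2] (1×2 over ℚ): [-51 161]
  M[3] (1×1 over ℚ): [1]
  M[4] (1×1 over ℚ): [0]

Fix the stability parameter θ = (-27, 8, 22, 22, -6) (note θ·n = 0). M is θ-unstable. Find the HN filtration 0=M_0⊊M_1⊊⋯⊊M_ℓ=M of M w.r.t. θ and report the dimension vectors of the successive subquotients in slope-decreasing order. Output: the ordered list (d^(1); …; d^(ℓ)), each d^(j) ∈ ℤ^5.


Via rank(M_{q-1}∘⋯∘M_p): M ≅ I[1,2], I[1,4], I[5,5].
μ_θ-semistable layers: μ^(1)=22; μ^(2)=8; μ^(3)=-6; μ^(4)=-27

((0, 0, 1, 1, 0); (0, 2, 0, 0, 0); (0, 0, 0, 0, 1); (2, 0, 0, 0, 0))


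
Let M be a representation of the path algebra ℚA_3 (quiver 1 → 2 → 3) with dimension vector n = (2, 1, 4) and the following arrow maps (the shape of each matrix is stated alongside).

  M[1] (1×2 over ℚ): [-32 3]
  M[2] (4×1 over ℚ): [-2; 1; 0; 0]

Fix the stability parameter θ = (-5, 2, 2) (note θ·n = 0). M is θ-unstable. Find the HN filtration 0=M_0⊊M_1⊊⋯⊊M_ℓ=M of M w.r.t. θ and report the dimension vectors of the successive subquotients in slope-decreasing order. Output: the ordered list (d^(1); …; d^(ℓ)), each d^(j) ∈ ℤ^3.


Barcode: M ≅ I[1,1], I[1,3], I[3,3]^3. HN layers by μ_θ (2 steps, strictly decreasing):
  μ^(1)=2; μ^(2)=-5

((0, 1, 4); (2, 0, 0))


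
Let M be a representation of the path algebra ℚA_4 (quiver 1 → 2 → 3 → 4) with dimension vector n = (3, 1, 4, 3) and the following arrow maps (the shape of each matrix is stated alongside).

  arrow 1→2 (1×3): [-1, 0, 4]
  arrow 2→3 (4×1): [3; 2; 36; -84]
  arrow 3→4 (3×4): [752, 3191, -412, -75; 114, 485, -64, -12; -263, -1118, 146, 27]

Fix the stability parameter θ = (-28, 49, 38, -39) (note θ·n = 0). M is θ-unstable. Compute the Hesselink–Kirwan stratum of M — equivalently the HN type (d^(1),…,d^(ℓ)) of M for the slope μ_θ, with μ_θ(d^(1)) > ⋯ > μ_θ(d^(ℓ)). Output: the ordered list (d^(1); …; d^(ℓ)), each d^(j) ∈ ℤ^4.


Interval decomposition of M: I[1,1]^2, I[1,4], I[3,3], I[3,4]^2.
HN type (ℓ=4): μ^(1)=38; μ^(2)=16; μ^(3)=-1/2; μ^(4)=-28

((0, 0, 1, 0); (0, 1, 1, 1); (0, 0, 2, 2); (3, 0, 0, 0))


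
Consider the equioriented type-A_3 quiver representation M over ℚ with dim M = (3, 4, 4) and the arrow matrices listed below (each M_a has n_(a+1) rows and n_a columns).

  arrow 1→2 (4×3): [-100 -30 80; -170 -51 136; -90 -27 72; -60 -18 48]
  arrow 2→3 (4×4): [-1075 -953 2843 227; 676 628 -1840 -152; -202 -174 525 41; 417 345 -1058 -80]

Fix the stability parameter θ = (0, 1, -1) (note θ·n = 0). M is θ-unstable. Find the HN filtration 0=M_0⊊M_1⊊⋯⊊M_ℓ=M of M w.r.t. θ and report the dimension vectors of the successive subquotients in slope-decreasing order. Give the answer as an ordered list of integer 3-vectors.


Interval decomposition of M: I[1,1]^2, I[1,3], I[2,2], I[2,3]^2, I[3,3].
HN type (ℓ=3): μ^(1)=1; μ^(2)=0; μ^(3)=-1

((0, 1, 0); (3, 3, 3); (0, 0, 1))


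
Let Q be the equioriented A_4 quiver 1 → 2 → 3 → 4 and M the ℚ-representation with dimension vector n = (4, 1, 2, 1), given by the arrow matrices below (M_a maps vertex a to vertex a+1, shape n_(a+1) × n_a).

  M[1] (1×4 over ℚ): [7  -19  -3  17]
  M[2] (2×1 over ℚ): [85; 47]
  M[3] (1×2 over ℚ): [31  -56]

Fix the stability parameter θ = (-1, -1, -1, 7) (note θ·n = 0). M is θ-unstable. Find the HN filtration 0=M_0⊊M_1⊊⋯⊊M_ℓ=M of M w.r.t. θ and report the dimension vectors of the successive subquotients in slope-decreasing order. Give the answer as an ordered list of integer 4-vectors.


Interval decomposition of M: I[1,1]^3, I[1,4], I[3,3].
HN type (ℓ=2): μ^(1)=7; μ^(2)=-1

((0, 0, 0, 1); (4, 1, 2, 0))


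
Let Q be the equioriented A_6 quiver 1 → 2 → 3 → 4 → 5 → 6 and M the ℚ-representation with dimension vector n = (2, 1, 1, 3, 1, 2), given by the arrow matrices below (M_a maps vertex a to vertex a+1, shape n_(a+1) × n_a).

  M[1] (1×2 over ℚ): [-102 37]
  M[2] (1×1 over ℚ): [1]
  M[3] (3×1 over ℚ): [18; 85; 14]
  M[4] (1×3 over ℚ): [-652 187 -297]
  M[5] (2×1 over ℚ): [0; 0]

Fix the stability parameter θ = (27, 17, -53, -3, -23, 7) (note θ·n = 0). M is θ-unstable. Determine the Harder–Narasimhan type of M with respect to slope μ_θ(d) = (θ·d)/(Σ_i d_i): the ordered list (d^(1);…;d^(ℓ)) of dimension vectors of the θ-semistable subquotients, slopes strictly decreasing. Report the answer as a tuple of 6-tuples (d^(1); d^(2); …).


Interval decomposition of M: I[1,1], I[1,5], I[4,4]^2, I[6,6]^2.
HN type (ℓ=4): μ^(1)=27; μ^(2)=7; μ^(3)=-3; μ^(4)=-7

((1, 0, 0, 0, 0, 0); (0, 0, 0, 0, 0, 2); (0, 0, 0, 2, 0, 0); (1, 1, 1, 1, 1, 0))


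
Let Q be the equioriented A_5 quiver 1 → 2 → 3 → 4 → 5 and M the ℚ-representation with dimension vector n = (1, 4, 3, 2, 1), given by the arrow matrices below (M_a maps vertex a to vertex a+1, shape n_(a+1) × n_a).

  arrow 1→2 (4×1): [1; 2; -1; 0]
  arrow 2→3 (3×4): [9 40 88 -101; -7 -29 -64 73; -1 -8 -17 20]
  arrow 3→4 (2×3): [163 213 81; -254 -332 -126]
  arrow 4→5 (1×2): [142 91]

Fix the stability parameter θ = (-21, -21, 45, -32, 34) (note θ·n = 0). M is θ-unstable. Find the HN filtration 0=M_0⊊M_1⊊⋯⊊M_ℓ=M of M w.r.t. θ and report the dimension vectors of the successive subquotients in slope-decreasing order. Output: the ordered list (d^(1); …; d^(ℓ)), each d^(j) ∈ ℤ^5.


Interval decomposition of M: I[1,5], I[2,2], I[2,3], I[2,4].
HN type (ℓ=4): μ^(1)=45; μ^(2)=34; μ^(3)=13/2; μ^(4)=-21

((0, 0, 1, 0, 0); (0, 0, 0, 0, 1); (0, 0, 2, 2, 0); (1, 4, 0, 0, 0))


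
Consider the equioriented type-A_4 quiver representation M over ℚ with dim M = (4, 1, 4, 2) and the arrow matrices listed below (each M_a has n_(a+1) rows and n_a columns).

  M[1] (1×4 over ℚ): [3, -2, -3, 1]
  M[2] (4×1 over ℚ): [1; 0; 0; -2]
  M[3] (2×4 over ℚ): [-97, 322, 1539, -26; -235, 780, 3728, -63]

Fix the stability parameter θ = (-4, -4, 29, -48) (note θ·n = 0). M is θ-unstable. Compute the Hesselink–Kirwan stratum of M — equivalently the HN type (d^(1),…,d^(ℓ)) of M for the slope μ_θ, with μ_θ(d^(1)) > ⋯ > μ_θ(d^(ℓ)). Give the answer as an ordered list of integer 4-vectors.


Barcode: M ≅ I[1,1]^3, I[1,4], I[3,3]^2, I[3,4]. HN layers by μ_θ (4 steps, strictly decreasing):
  μ^(1)=29; μ^(2)=-4; μ^(3)=-27/4; μ^(4)=-19/2

((0, 0, 2, 0); (3, 0, 0, 0); (1, 1, 1, 1); (0, 0, 1, 1))


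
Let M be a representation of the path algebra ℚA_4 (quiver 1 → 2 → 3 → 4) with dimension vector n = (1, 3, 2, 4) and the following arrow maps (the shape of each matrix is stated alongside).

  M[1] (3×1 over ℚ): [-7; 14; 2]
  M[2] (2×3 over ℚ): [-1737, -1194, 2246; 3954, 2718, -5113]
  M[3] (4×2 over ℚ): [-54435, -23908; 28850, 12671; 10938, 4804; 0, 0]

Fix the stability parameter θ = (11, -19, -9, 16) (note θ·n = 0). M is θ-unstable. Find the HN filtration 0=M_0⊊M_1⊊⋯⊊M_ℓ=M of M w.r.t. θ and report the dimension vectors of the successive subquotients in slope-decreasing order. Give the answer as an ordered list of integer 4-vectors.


Via rank(M_{q-1}∘⋯∘M_p): M ≅ I[1,4], I[2,2], I[2,4], I[4,4]^2.
μ_θ-semistable layers: μ^(1)=16; μ^(2)=-17/3; μ^(3)=-9; μ^(4)=-19

((0, 0, 0, 4); (1, 1, 1, 0); (0, 0, 1, 0); (0, 2, 0, 0))


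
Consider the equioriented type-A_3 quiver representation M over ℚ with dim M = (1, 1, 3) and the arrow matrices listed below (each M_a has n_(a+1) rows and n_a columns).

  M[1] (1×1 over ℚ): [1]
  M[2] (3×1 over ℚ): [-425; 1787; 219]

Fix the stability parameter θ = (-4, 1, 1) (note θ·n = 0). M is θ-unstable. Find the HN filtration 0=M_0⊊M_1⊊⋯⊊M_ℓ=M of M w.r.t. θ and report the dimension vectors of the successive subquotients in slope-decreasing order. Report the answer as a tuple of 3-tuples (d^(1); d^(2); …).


Barcode: M ≅ I[1,3], I[3,3]^2. HN layers by μ_θ (2 steps, strictly decreasing):
  μ^(1)=1; μ^(2)=-4

((0, 1, 3); (1, 0, 0))


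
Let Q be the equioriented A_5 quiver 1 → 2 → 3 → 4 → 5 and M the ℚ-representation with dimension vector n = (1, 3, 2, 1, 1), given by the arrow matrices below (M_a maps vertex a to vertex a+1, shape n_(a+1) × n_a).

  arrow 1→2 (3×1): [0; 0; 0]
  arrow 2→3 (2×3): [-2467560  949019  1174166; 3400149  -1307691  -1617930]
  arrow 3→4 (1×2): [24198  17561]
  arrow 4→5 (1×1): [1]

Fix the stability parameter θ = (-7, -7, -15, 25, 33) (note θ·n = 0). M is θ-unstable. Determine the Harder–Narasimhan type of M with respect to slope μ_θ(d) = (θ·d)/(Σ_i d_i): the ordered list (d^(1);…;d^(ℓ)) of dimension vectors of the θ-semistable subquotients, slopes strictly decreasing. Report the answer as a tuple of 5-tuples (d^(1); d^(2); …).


Barcode: M ≅ I[1,1], I[2,2], I[2,3], I[2,5]. HN layers by μ_θ (4 steps, strictly decreasing):
  μ^(1)=33; μ^(2)=25; μ^(3)=-7; μ^(4)=-11

((0, 0, 0, 0, 1); (0, 0, 0, 1, 0); (1, 1, 0, 0, 0); (0, 2, 2, 0, 0))


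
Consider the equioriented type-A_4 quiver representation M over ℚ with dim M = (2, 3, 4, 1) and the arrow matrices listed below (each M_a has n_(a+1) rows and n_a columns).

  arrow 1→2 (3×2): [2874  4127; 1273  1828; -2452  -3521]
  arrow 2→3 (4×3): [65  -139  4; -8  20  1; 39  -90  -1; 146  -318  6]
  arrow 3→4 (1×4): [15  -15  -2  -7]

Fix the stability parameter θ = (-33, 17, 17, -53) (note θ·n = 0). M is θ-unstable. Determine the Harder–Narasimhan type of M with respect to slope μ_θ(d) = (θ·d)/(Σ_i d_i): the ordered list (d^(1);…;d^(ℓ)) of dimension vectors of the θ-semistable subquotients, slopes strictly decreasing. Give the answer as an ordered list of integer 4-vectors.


Via rank(M_{q-1}∘⋯∘M_p): M ≅ I[1,3], I[1,4], I[2,3], I[3,3].
μ_θ-semistable layers: μ^(1)=17; μ^(2)=-19/3; μ^(3)=-33

((0, 2, 3, 0); (0, 1, 1, 1); (2, 0, 0, 0))


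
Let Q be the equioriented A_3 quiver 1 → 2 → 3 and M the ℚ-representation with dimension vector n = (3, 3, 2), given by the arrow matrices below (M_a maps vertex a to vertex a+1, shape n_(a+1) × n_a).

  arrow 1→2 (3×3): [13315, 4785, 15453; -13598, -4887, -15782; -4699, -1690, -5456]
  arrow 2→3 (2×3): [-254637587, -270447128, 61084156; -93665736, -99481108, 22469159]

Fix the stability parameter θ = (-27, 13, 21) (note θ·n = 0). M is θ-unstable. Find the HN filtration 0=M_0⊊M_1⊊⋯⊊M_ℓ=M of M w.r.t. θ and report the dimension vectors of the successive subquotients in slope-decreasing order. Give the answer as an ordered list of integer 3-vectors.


Interval decomposition of M: I[1,2], I[1,3]^2.
HN type (ℓ=3): μ^(1)=21; μ^(2)=13; μ^(3)=-27

((0, 0, 2); (0, 3, 0); (3, 0, 0))


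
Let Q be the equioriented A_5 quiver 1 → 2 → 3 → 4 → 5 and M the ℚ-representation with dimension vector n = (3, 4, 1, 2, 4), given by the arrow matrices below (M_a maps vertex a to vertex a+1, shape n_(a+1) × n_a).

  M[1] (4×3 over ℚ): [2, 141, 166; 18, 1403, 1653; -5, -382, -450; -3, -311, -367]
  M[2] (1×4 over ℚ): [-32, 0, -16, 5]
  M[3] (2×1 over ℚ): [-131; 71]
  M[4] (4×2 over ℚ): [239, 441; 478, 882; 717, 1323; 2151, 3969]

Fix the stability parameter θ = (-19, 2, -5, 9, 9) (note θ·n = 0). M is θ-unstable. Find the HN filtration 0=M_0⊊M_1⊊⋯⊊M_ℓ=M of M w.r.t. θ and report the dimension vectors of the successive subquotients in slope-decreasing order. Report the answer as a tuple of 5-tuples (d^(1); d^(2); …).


Barcode: M ≅ I[1,2]^2, I[1,5], I[2,2], I[4,4], I[5,5]^3. HN layers by μ_θ (4 steps, strictly decreasing):
  μ^(1)=9; μ^(2)=2; μ^(3)=-3/2; μ^(4)=-19

((0, 0, 0, 2, 4); (0, 3, 0, 0, 0); (0, 1, 1, 0, 0); (3, 0, 0, 0, 0))


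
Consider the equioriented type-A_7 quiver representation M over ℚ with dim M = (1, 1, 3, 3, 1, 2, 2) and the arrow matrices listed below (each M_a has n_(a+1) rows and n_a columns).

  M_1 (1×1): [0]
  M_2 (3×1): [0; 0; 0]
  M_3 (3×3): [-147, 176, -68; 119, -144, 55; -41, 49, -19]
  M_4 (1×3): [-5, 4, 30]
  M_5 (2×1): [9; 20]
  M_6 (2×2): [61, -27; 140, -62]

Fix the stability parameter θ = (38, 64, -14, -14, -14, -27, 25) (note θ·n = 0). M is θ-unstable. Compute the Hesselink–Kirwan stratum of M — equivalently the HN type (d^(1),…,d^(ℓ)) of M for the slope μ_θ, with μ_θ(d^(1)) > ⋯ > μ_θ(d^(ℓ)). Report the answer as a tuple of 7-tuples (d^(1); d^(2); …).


Via rank(M_{q-1}∘⋯∘M_p): M ≅ I[1,1], I[2,2], I[3,4]^2, I[3,7], I[6,7].
μ_θ-semistable layers: μ^(1)=64; μ^(2)=38; μ^(3)=25; μ^(4)=-14; μ^(5)=-69/4; μ^(6)=-27

((0, 1, 0, 0, 0, 0, 0); (1, 0, 0, 0, 0, 0, 0); (0, 0, 0, 0, 0, 0, 2); (0, 0, 2, 2, 0, 0, 0); (0, 0, 1, 1, 1, 1, 0); (0, 0, 0, 0, 0, 1, 0))


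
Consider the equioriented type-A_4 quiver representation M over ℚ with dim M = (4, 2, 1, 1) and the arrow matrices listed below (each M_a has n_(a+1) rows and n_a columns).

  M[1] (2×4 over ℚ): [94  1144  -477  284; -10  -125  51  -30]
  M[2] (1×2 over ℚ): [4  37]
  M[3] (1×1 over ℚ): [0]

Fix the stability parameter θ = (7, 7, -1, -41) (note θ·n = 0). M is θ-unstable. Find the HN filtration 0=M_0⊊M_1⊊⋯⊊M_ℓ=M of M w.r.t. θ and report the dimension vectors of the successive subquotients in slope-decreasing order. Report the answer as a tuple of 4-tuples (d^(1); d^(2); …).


Barcode: M ≅ I[1,1]^2, I[1,2], I[1,3], I[4,4]. HN layers by μ_θ (3 steps, strictly decreasing):
  μ^(1)=7; μ^(2)=13/3; μ^(3)=-41

((3, 1, 0, 0); (1, 1, 1, 0); (0, 0, 0, 1))


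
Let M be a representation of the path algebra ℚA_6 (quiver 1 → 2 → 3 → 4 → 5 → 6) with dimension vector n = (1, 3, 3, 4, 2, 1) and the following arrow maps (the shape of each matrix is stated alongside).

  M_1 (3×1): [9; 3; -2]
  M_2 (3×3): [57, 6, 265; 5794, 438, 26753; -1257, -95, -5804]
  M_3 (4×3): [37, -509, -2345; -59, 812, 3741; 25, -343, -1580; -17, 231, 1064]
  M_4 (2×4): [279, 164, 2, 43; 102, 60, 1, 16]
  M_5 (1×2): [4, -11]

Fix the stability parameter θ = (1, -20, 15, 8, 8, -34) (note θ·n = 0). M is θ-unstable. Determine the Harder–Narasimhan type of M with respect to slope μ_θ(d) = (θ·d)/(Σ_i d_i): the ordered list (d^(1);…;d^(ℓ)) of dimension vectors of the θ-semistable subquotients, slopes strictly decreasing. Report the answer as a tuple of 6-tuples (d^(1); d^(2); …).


Barcode: M ≅ I[1,6], I[2,4], I[2,5], I[4,4]. HN layers by μ_θ (6 steps, strictly decreasing):
  μ^(1)=23/2; μ^(2)=31/3; μ^(3)=8; μ^(4)=-3/4; μ^(5)=-19/2; μ^(6)=-20

((0, 0, 1, 1, 0, 0); (0, 0, 1, 1, 1, 0); (0, 0, 0, 1, 0, 0); (0, 0, 1, 1, 1, 1); (1, 1, 0, 0, 0, 0); (0, 2, 0, 0, 0, 0))


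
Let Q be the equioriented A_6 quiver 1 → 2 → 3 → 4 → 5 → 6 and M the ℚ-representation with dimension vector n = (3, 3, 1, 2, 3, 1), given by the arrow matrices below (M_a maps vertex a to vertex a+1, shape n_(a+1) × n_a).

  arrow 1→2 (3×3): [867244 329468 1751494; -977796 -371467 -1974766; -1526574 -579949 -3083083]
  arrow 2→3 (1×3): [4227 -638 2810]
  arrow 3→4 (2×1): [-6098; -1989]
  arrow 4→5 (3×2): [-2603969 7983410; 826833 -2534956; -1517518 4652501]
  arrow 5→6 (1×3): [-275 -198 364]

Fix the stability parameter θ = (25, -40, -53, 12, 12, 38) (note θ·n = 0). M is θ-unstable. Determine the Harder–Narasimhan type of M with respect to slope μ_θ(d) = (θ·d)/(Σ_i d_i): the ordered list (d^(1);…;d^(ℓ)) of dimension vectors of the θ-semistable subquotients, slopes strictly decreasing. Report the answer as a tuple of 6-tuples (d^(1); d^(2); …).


Via rank(M_{q-1}∘⋯∘M_p): M ≅ I[1,1], I[1,2], I[1,5], I[2,2], I[4,6], I[5,5].
μ_θ-semistable layers: μ^(1)=38; μ^(2)=25; μ^(3)=12; μ^(4)=-15/2; μ^(5)=-68/3; μ^(6)=-40

((0, 0, 0, 0, 0, 1); (1, 0, 0, 0, 0, 0); (0, 0, 0, 2, 3, 0); (1, 1, 0, 0, 0, 0); (1, 1, 1, 0, 0, 0); (0, 1, 0, 0, 0, 0))


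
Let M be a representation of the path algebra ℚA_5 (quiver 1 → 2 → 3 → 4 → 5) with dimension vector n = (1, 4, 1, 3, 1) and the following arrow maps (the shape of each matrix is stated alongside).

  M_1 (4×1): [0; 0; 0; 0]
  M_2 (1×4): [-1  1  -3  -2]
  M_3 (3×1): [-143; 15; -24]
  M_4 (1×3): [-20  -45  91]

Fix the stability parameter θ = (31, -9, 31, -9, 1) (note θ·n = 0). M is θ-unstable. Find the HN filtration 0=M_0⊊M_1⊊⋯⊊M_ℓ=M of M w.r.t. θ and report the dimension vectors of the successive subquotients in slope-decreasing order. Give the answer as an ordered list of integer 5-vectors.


Barcode: M ≅ I[1,1], I[2,2]^3, I[2,5], I[4,4]^2. HN layers by μ_θ (3 steps, strictly decreasing):
  μ^(1)=31; μ^(2)=23/3; μ^(3)=-9

((1, 0, 0, 0, 0); (0, 0, 1, 1, 1); (0, 4, 0, 2, 0))


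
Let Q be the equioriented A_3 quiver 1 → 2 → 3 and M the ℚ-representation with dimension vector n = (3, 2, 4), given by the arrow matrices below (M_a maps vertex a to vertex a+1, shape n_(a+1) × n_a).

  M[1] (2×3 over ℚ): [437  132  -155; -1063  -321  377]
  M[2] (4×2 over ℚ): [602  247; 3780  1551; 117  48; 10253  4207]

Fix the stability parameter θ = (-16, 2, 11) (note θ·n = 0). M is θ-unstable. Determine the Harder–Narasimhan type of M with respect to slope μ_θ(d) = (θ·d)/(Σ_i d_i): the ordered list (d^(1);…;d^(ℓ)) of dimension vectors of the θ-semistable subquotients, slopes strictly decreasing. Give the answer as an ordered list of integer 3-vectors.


Via rank(M_{q-1}∘⋯∘M_p): M ≅ I[1,1], I[1,3]^2, I[3,3]^2.
μ_θ-semistable layers: μ^(1)=11; μ^(2)=2; μ^(3)=-16

((0, 0, 4); (0, 2, 0); (3, 0, 0))


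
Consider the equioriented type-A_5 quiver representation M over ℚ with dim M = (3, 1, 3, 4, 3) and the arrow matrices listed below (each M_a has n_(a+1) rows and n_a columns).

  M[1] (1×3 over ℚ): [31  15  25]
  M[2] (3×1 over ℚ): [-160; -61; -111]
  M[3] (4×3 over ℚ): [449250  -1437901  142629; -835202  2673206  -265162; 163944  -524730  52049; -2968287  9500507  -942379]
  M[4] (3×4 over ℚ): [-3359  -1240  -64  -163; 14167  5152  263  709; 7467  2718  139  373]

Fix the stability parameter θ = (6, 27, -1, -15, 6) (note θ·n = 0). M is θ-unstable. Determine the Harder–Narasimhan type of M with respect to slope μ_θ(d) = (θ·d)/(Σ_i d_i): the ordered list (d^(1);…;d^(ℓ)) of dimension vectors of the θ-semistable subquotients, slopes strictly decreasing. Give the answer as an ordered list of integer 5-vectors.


Barcode: M ≅ I[1,1]^2, I[1,5], I[3,4], I[3,5], I[4,5]. HN layers by μ_θ (4 steps, strictly decreasing):
  μ^(1)=6; μ^(2)=17/4; μ^(3)=-8; μ^(4)=-15

((2, 0, 0, 0, 3); (1, 1, 1, 1, 0); (0, 0, 2, 2, 0); (0, 0, 0, 1, 0))


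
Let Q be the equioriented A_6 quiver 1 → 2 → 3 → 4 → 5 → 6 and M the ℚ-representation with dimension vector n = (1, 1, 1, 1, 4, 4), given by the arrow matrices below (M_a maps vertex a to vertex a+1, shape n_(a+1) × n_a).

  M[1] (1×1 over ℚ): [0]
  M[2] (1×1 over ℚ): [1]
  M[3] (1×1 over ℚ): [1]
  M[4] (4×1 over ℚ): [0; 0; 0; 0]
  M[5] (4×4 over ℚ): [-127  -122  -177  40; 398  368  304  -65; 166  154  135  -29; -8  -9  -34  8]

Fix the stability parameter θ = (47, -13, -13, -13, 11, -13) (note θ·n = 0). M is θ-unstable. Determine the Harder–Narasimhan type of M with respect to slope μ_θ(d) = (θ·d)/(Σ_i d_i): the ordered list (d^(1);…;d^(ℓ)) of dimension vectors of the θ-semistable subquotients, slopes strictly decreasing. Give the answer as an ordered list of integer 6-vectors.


Barcode: M ≅ I[1,1], I[2,4], I[5,6]^4. HN layers by μ_θ (3 steps, strictly decreasing):
  μ^(1)=47; μ^(2)=-1; μ^(3)=-13

((1, 0, 0, 0, 0, 0); (0, 0, 0, 0, 4, 4); (0, 1, 1, 1, 0, 0))


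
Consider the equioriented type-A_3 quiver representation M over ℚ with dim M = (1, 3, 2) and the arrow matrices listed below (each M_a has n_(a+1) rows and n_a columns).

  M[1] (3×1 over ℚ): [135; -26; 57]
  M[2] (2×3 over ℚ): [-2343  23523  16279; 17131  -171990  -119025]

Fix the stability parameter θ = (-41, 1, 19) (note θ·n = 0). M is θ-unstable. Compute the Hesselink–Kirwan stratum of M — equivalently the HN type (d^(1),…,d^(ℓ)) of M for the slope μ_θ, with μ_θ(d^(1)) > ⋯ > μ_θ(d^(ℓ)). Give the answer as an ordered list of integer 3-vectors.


Barcode: M ≅ I[1,2], I[2,3]^2. HN layers by μ_θ (3 steps, strictly decreasing):
  μ^(1)=19; μ^(2)=1; μ^(3)=-41

((0, 0, 2); (0, 3, 0); (1, 0, 0))


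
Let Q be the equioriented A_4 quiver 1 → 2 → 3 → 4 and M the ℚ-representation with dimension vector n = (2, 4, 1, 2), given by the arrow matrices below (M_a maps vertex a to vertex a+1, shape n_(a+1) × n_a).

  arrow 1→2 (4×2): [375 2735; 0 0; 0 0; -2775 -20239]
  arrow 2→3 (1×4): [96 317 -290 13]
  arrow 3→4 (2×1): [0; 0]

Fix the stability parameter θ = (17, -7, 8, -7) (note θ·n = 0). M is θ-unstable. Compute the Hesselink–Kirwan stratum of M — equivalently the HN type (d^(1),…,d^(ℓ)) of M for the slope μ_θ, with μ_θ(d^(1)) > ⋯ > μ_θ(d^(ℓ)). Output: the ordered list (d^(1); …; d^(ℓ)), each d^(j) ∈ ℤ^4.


Via rank(M_{q-1}∘⋯∘M_p): M ≅ I[1,1], I[1,3], I[2,2]^3, I[4,4]^2.
μ_θ-semistable layers: μ^(1)=17; μ^(2)=8; μ^(3)=5; μ^(4)=-7

((1, 0, 0, 0); (0, 0, 1, 0); (1, 1, 0, 0); (0, 3, 0, 2))


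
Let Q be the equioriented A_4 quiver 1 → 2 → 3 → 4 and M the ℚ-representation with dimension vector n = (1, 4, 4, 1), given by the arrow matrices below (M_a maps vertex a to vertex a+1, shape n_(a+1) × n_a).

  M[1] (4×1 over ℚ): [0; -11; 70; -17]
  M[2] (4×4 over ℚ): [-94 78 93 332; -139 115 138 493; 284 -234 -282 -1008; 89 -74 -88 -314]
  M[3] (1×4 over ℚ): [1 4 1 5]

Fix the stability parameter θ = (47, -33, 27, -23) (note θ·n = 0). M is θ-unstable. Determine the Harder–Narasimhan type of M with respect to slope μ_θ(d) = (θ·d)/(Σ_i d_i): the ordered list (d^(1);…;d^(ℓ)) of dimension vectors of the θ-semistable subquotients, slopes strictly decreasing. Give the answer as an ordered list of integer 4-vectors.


Interval decomposition of M: I[1,4], I[2,3]^3.
HN type (ℓ=3): μ^(1)=27; μ^(2)=9/2; μ^(3)=-33

((0, 0, 3, 0); (1, 1, 1, 1); (0, 3, 0, 0))


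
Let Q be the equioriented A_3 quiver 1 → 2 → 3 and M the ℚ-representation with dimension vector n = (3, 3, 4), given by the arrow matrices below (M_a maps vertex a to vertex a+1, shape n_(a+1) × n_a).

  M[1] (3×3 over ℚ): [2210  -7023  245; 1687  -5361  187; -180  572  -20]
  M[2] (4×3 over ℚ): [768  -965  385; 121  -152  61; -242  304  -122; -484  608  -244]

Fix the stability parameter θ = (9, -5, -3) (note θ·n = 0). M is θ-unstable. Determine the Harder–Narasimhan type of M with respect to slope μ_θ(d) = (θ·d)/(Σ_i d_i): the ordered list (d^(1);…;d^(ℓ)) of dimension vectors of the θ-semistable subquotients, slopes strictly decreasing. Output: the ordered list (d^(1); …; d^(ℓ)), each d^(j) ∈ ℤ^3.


Via rank(M_{q-1}∘⋯∘M_p): M ≅ I[1,1], I[1,3]^2, I[2,2], I[3,3]^2.
μ_θ-semistable layers: μ^(1)=9; μ^(2)=1/3; μ^(3)=-3; μ^(4)=-5

((1, 0, 0); (2, 2, 2); (0, 0, 2); (0, 1, 0))


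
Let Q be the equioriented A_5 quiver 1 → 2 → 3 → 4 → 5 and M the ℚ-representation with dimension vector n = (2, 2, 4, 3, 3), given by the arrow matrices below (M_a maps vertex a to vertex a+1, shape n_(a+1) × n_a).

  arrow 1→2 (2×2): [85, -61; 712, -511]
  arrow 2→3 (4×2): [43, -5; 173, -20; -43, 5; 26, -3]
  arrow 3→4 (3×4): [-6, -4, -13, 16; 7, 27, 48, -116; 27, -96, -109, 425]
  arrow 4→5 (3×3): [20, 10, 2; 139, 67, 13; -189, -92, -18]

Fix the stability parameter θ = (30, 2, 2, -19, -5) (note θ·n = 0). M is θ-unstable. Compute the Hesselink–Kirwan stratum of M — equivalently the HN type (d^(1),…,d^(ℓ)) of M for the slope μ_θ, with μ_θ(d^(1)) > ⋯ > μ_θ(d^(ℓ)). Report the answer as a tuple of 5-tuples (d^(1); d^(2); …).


Via rank(M_{q-1}∘⋯∘M_p): M ≅ I[1,4], I[1,5], I[3,3], I[3,5], I[5,5].
μ_θ-semistable layers: μ^(1)=15/4; μ^(2)=2; μ^(3)=-5; μ^(4)=-17/2

((1, 1, 1, 1, 0); (1, 1, 2, 1, 1); (0, 0, 0, 0, 2); (0, 0, 1, 1, 0))


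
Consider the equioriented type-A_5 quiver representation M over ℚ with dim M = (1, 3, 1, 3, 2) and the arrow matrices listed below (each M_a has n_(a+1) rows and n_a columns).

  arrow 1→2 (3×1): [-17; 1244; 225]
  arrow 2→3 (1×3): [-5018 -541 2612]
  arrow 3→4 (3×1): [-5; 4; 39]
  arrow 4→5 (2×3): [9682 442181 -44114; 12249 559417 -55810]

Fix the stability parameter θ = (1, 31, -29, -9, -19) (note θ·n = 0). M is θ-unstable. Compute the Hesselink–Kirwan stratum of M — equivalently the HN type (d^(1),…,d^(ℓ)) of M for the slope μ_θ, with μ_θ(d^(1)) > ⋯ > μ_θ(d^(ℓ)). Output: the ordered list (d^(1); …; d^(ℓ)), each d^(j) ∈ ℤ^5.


Via rank(M_{q-1}∘⋯∘M_p): M ≅ I[1,5], I[2,2]^2, I[4,4], I[4,5].
μ_θ-semistable layers: μ^(1)=31; μ^(2)=-5; μ^(3)=-9; μ^(4)=-14

((0, 2, 0, 0, 0); (1, 1, 1, 1, 1); (0, 0, 0, 1, 0); (0, 0, 0, 1, 1))


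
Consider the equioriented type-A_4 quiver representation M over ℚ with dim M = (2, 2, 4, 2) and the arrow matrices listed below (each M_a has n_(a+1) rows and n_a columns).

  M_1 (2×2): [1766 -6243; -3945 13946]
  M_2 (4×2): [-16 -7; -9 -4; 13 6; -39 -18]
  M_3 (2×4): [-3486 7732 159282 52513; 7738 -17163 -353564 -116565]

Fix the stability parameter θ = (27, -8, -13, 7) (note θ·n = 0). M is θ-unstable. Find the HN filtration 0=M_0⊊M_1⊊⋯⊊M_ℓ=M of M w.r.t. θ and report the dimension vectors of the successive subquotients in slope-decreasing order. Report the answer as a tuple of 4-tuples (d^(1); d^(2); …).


Interval decomposition of M: I[1,3], I[1,4], I[3,3], I[3,4].
HN type (ℓ=3): μ^(1)=7; μ^(2)=2; μ^(3)=-13

((0, 0, 0, 2); (2, 2, 2, 0); (0, 0, 2, 0))


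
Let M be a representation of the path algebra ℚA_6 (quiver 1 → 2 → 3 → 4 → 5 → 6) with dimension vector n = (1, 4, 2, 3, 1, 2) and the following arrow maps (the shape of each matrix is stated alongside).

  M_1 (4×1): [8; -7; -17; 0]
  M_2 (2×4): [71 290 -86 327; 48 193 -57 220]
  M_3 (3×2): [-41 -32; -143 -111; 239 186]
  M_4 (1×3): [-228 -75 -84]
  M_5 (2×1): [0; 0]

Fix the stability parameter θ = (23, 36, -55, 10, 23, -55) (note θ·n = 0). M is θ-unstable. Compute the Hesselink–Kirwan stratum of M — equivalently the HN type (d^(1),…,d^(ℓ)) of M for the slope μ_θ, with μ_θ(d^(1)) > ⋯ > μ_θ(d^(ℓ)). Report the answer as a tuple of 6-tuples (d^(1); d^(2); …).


Interval decomposition of M: I[1,5], I[2,2]^2, I[2,4], I[4,4], I[6,6]^2.
HN type (ℓ=6): μ^(1)=36; μ^(2)=23; μ^(3)=10; μ^(4)=4/3; μ^(5)=-19/2; μ^(6)=-55

((0, 2, 0, 0, 0, 0); (0, 0, 0, 0, 1, 0); (0, 0, 0, 3, 0, 0); (1, 1, 1, 0, 0, 0); (0, 1, 1, 0, 0, 0); (0, 0, 0, 0, 0, 2))


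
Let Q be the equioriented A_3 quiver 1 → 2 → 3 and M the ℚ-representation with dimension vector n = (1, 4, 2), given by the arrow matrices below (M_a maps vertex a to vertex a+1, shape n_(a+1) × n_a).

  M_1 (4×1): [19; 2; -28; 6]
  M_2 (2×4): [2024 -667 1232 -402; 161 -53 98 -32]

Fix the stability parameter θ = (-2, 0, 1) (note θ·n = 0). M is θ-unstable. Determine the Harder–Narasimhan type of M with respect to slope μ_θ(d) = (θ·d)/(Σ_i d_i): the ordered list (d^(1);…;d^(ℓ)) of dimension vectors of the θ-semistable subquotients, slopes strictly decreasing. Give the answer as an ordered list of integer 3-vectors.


Interval decomposition of M: I[1,3], I[2,2]^2, I[2,3].
HN type (ℓ=3): μ^(1)=1; μ^(2)=0; μ^(3)=-2

((0, 0, 2); (0, 4, 0); (1, 0, 0))
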